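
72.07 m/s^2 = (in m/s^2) 72.07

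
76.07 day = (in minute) 1.095e+05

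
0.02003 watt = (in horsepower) 2.686e-05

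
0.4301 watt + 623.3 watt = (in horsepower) 0.8364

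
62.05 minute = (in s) 3723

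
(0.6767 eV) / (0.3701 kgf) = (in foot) 9.801e-20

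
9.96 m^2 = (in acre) 0.002461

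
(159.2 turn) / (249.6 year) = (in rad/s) 1.271e-07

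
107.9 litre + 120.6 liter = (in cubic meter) 0.2285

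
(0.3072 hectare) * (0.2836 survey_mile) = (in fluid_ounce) 4.741e+10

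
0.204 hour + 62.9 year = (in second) 1.984e+09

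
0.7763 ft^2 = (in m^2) 0.07212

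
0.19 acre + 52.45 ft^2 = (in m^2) 773.8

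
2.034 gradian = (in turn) 0.005085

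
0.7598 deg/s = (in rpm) 0.1266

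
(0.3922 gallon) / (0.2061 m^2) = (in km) 7.203e-06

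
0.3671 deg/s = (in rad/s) 0.006407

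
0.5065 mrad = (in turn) 8.061e-05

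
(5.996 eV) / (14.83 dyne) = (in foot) 2.125e-14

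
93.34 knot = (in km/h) 172.9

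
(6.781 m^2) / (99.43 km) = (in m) 6.82e-05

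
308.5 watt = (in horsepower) 0.4137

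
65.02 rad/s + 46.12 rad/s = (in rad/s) 111.1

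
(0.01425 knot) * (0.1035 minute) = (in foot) 0.1494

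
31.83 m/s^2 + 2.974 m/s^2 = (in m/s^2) 34.8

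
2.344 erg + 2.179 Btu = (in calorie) 549.5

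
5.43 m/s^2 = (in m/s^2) 5.43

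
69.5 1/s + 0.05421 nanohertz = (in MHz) 6.95e-05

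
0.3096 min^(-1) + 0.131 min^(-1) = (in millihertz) 7.343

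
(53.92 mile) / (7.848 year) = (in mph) 0.0007843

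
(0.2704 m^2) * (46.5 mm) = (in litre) 12.57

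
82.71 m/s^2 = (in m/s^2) 82.71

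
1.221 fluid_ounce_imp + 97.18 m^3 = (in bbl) 611.2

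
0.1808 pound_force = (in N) 0.8042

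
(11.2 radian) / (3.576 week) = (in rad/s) 5.179e-06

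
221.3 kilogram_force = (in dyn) 2.17e+08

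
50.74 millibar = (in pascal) 5074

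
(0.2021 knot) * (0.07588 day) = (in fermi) 6.816e+17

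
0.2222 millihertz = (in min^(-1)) 0.01333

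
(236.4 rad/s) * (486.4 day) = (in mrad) 9.935e+12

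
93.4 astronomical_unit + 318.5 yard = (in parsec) 0.0004528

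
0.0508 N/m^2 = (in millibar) 0.000508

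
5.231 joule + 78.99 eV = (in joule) 5.231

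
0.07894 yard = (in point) 204.6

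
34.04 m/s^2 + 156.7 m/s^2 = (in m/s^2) 190.7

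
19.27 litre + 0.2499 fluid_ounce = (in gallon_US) 5.093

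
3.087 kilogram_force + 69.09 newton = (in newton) 99.36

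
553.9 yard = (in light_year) 5.354e-14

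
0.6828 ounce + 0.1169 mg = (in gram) 19.36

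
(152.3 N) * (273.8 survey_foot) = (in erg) 1.271e+11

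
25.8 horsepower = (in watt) 1.924e+04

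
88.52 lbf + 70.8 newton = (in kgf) 47.37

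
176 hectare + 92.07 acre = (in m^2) 2.133e+06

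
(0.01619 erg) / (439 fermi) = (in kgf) 376.1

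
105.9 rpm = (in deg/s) 635.4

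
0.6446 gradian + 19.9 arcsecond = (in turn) 0.001627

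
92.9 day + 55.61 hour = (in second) 8.227e+06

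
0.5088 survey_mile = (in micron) 8.188e+08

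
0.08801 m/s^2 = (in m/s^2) 0.08801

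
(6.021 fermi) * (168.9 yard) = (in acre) 2.298e-16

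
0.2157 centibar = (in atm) 0.002129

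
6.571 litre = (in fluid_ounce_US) 222.2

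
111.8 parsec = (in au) 2.306e+07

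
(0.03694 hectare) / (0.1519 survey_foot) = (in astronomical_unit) 5.333e-08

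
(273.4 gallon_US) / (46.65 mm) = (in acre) 0.005482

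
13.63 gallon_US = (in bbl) 0.3245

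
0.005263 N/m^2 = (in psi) 7.633e-07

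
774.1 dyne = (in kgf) 0.0007894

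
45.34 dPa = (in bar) 4.534e-05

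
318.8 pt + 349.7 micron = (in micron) 1.128e+05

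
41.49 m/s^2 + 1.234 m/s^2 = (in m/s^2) 42.72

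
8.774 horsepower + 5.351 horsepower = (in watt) 1.053e+04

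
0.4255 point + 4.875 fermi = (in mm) 0.1501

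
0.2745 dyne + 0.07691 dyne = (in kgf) 3.583e-07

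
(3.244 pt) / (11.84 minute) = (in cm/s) 0.0001611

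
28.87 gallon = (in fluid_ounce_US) 3695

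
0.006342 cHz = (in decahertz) 6.342e-06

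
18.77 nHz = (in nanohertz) 18.77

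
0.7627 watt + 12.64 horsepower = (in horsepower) 12.64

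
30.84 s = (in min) 0.514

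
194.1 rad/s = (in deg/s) 1.112e+04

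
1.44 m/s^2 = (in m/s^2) 1.44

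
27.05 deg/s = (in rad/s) 0.4721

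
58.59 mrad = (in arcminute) 201.4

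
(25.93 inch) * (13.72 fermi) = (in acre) 2.233e-18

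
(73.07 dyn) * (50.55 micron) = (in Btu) 3.501e-11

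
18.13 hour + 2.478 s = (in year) 0.00207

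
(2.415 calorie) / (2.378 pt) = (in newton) 1.204e+04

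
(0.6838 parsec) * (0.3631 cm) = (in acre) 1.893e+10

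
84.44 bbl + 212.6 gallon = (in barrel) 89.5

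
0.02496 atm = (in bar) 0.02529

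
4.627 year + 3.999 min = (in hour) 4.053e+04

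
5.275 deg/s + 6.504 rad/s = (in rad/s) 6.596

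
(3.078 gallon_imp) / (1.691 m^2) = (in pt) 23.46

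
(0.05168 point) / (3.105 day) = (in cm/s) 6.796e-09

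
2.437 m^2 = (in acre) 0.0006022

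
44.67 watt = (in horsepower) 0.0599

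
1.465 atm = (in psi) 21.53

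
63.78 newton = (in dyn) 6.378e+06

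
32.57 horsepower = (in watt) 2.429e+04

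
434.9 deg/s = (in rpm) 72.48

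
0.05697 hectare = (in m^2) 569.7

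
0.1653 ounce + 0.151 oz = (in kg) 0.008967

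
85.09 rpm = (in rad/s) 8.911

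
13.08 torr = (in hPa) 17.44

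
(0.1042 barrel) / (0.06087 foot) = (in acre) 0.0002206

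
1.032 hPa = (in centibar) 0.1032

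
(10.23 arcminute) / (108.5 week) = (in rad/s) 4.535e-11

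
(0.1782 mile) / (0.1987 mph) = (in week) 0.005338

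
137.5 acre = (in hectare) 55.64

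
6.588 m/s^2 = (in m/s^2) 6.588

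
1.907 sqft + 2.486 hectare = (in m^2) 2.486e+04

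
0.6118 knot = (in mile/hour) 0.704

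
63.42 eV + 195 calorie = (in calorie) 195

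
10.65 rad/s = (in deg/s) 610.2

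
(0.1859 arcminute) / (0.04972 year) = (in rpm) 3.293e-10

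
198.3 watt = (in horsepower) 0.2659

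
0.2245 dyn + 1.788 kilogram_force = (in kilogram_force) 1.788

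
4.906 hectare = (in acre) 12.12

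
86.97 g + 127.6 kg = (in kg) 127.7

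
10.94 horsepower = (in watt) 8158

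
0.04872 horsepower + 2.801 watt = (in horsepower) 0.05248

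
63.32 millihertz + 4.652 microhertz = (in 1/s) 0.06332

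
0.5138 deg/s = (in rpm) 0.08563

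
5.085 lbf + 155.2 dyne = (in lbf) 5.085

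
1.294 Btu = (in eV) 8.521e+21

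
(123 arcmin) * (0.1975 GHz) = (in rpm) 6.748e+07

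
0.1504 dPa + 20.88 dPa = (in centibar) 0.002103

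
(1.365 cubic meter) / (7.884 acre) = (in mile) 2.658e-08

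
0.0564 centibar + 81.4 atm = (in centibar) 8248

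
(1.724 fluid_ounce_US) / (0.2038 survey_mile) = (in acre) 3.841e-11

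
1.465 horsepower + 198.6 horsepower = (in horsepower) 200.1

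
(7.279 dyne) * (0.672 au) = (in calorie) 1.749e+06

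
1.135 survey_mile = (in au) 1.221e-08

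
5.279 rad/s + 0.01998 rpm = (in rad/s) 5.281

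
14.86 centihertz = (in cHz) 14.86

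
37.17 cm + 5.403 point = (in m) 0.3736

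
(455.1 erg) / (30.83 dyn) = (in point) 418.4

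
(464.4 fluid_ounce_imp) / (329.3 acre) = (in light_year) 1.047e-24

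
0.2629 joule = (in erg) 2.629e+06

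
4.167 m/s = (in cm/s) 416.7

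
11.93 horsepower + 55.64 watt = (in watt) 8952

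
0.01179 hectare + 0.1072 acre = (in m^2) 551.7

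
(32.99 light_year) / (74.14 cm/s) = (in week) 6.961e+11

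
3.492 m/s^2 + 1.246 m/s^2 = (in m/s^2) 4.738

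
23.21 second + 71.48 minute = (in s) 4312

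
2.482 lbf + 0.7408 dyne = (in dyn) 1.104e+06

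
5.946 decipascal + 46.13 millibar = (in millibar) 46.14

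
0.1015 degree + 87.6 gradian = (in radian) 1.378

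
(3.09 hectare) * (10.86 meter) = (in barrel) 2.111e+06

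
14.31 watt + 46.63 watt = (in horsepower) 0.08172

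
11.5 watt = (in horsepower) 0.01542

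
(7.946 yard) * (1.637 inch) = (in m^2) 0.3021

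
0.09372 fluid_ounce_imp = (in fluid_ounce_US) 0.09004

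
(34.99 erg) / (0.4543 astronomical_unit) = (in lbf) 1.157e-17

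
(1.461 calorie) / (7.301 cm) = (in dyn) 8.373e+06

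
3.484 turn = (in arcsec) 4.515e+06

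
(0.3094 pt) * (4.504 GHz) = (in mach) 1444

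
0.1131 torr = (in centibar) 0.01508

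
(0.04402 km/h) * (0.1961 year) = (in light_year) 7.993e-12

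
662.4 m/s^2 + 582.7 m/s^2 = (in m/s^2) 1245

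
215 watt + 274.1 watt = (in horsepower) 0.6559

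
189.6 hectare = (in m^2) 1.896e+06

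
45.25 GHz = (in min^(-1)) 2.715e+12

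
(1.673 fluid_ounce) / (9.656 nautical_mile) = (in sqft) 2.978e-08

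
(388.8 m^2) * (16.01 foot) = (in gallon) 5.012e+05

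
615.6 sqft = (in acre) 0.01413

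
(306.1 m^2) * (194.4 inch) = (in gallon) 3.993e+05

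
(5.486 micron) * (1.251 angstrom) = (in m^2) 6.863e-16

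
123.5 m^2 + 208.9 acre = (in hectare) 84.55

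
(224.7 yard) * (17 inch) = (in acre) 0.02192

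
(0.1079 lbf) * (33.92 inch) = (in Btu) 0.0003919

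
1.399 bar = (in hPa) 1399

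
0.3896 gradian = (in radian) 0.00612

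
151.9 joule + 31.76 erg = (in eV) 9.481e+20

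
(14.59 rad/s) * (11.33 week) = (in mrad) 9.998e+10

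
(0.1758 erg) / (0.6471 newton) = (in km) 2.717e-11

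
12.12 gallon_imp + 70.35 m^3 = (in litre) 7.041e+04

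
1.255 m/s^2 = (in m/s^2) 1.255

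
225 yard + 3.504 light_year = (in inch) 1.305e+18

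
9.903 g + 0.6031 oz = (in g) 27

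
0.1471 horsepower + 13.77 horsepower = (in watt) 1.038e+04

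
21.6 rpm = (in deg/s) 129.6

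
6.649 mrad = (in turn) 0.001058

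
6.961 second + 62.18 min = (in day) 0.04326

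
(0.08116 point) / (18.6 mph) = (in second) 3.443e-06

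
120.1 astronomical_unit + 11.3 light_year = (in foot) 3.508e+17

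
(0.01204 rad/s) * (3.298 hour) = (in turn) 22.75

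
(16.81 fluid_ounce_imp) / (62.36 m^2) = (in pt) 0.02171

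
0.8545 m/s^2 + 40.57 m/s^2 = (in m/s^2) 41.42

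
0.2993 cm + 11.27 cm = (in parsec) 3.749e-18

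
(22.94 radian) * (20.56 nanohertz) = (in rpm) 4.504e-06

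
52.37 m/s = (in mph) 117.1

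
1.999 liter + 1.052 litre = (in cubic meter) 0.003051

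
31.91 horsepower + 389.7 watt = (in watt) 2.418e+04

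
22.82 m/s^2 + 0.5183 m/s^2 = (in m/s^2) 23.34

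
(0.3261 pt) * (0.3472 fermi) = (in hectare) 3.994e-24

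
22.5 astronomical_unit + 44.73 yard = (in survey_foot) 1.104e+13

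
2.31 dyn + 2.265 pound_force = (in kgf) 1.027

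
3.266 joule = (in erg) 3.266e+07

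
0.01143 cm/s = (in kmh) 0.0004115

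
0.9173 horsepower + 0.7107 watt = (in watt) 684.7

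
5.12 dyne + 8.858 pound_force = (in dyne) 3.94e+06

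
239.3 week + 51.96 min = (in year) 4.589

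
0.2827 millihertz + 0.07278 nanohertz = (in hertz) 0.0002827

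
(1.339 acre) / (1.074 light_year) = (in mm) 5.333e-10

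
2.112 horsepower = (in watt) 1575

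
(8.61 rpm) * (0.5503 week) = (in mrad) 3.001e+08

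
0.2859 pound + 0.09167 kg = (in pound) 0.488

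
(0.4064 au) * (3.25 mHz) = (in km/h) 7.113e+08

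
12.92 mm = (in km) 1.292e-05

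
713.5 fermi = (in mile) 4.433e-16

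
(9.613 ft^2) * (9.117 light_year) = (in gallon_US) 2.035e+19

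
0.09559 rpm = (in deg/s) 0.5735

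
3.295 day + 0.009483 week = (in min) 4840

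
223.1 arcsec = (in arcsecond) 223.1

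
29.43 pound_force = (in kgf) 13.35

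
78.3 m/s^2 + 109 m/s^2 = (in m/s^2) 187.3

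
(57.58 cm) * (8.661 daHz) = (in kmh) 179.5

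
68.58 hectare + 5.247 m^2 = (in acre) 169.5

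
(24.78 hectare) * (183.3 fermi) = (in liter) 4.542e-05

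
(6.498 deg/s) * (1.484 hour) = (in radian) 605.9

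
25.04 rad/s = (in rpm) 239.1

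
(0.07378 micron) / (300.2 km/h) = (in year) 2.806e-17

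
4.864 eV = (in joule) 7.793e-19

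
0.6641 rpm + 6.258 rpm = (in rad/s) 0.7249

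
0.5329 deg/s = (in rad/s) 0.009301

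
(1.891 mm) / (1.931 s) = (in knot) 0.001904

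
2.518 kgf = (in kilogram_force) 2.518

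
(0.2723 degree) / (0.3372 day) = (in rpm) 1.558e-06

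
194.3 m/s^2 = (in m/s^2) 194.3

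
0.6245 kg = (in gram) 624.5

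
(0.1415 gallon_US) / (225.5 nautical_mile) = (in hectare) 1.283e-13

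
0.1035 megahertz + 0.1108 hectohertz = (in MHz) 0.1035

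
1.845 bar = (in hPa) 1845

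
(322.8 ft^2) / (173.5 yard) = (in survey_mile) 0.0001175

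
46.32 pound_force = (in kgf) 21.01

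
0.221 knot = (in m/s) 0.1137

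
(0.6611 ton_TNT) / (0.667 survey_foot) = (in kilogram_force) 1.387e+09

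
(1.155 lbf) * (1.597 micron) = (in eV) 5.121e+13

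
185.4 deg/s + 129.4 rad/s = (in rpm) 1267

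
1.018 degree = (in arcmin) 61.08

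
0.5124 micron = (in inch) 2.017e-05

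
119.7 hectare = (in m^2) 1.197e+06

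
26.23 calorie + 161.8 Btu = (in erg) 1.708e+12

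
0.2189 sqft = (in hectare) 2.034e-06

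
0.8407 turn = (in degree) 302.7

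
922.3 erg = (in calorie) 2.204e-05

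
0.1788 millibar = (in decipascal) 178.8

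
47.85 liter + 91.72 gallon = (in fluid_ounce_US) 1.336e+04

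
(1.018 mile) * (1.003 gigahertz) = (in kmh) 5.916e+12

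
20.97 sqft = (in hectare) 0.0001948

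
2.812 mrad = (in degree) 0.1611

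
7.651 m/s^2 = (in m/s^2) 7.651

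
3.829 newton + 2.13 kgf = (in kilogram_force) 2.52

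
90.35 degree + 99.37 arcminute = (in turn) 0.2556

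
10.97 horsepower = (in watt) 8180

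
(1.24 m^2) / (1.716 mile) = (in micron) 449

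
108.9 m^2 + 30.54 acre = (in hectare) 12.37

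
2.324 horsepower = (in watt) 1733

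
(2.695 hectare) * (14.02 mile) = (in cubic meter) 6.081e+08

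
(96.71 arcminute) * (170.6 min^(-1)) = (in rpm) 0.7638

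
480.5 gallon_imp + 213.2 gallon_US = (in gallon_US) 790.3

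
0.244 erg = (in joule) 2.44e-08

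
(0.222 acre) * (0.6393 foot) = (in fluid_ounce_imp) 6.161e+06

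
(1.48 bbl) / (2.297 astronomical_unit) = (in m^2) 6.848e-13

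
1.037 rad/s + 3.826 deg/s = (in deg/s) 63.24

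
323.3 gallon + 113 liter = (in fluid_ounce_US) 4.52e+04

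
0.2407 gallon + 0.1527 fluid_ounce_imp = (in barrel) 0.005758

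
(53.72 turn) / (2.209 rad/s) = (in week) 0.0002526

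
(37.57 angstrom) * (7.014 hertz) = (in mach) 7.739e-11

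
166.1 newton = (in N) 166.1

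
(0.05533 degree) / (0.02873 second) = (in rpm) 0.321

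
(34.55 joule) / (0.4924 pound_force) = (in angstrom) 1.577e+11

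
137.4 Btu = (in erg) 1.45e+12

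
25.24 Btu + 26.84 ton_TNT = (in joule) 1.123e+11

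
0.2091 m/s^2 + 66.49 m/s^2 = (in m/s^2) 66.7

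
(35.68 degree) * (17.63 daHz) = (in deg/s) 6290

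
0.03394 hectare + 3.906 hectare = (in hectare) 3.94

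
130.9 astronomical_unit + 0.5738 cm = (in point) 5.551e+16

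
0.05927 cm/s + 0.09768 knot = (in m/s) 0.05084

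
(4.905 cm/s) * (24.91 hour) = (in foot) 1.443e+04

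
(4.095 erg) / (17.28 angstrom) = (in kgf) 24.17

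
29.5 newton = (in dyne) 2.95e+06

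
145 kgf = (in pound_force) 319.7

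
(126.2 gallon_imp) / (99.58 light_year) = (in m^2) 6.09e-19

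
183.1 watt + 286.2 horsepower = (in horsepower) 286.4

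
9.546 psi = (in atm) 0.6496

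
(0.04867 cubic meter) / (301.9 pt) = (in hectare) 4.57e-05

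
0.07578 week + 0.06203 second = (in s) 4.583e+04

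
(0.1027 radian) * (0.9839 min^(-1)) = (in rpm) 0.01608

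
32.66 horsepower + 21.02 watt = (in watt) 2.438e+04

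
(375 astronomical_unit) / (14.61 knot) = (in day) 8.639e+07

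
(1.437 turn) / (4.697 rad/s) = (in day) 2.225e-05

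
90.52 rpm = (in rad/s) 9.479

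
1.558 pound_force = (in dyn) 6.93e+05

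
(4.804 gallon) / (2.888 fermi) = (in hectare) 6.297e+08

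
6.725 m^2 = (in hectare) 0.0006725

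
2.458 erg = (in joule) 2.458e-07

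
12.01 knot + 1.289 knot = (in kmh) 24.63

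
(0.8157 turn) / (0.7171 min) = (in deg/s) 6.825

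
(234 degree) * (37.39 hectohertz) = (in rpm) 1.458e+05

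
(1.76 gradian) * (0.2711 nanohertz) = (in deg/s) 4.294e-10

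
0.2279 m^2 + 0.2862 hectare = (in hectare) 0.2862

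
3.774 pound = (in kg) 1.712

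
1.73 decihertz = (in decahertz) 0.0173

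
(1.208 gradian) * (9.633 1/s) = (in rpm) 1.745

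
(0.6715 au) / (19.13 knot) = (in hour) 2.835e+06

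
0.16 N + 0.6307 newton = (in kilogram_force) 0.08063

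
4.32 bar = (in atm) 4.264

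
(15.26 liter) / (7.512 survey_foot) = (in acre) 1.647e-06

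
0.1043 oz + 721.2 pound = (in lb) 721.2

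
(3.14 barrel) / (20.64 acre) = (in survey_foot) 1.961e-05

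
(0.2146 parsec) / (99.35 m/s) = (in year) 2.114e+06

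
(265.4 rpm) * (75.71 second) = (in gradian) 1.34e+05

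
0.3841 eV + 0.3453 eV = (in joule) 1.169e-19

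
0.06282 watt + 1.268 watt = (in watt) 1.331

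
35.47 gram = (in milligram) 3.547e+04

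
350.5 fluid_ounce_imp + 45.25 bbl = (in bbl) 45.31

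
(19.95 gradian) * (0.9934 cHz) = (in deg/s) 0.1784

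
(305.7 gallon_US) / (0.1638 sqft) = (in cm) 7604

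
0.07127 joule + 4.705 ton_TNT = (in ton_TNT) 4.705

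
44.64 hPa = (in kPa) 4.464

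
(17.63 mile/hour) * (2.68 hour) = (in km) 76.04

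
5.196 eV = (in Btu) 7.89e-22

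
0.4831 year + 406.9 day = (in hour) 1.4e+04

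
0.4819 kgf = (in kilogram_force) 0.4819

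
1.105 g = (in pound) 0.002436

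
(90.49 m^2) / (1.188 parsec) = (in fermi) 2.469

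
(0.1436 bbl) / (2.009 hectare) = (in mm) 0.001136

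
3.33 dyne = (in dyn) 3.33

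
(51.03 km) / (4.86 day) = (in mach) 0.0003569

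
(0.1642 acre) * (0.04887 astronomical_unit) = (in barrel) 3.056e+13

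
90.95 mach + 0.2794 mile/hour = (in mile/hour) 6.927e+04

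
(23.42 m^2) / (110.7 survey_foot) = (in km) 0.0006941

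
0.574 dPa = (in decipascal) 0.574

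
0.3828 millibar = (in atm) 0.0003778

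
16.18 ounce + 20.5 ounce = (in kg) 1.04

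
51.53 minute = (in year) 9.804e-05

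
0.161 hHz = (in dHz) 161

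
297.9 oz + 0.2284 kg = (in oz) 306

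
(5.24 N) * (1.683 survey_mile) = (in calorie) 3392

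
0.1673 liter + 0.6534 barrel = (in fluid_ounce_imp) 3662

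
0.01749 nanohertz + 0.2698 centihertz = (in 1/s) 0.002698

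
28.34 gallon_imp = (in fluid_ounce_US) 4356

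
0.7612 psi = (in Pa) 5248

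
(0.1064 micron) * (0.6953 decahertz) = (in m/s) 7.398e-07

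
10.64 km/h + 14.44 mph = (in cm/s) 941.1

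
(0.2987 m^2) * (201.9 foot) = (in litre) 1.838e+04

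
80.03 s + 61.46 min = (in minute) 62.79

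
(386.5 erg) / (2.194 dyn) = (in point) 4994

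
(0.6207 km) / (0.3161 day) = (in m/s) 0.02273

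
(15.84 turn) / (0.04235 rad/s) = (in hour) 0.6528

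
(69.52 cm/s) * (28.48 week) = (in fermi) 1.197e+22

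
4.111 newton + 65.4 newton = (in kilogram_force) 7.088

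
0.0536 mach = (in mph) 40.83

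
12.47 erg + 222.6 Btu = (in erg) 2.349e+12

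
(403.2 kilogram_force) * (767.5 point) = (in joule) 1071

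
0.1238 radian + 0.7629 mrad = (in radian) 0.1246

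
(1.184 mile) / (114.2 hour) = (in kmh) 0.01669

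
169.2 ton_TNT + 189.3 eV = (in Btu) 6.71e+08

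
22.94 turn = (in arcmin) 4.955e+05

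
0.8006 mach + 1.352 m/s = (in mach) 0.8046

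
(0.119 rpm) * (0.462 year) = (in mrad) 1.816e+08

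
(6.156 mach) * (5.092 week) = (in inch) 2.541e+11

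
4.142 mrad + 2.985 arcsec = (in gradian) 0.2646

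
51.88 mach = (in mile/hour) 3.952e+04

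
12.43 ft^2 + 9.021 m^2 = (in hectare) 0.001018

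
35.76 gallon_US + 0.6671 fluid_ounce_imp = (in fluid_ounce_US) 4578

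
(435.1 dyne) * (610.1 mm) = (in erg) 2.655e+04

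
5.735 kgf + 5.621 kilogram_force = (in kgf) 11.36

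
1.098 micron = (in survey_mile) 6.823e-10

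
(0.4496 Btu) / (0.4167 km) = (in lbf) 0.2559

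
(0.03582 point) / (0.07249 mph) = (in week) 6.447e-10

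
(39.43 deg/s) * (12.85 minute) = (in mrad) 5.306e+05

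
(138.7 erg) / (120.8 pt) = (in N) 0.0003255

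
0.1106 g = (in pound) 0.0002438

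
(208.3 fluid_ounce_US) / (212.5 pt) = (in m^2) 0.08217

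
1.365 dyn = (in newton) 1.365e-05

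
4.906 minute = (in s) 294.4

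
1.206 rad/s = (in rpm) 11.52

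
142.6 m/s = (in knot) 277.2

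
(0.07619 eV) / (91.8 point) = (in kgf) 3.844e-20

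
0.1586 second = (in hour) 4.406e-05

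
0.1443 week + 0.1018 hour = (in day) 1.014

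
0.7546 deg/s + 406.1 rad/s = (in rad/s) 406.1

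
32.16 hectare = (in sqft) 3.462e+06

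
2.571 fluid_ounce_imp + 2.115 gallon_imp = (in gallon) 2.559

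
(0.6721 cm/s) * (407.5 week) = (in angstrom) 1.656e+16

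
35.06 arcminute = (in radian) 0.0102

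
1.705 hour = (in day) 0.07104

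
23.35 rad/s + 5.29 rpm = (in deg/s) 1370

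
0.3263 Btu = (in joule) 344.3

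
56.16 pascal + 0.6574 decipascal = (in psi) 0.008155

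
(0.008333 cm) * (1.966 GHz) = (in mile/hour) 3.665e+05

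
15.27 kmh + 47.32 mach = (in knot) 3.133e+04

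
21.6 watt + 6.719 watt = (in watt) 28.32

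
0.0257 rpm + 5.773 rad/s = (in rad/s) 5.776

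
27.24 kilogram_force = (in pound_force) 60.05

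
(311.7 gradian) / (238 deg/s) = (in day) 1.364e-05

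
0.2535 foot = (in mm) 77.27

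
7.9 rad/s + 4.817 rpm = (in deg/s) 481.5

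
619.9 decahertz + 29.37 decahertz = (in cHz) 6.493e+05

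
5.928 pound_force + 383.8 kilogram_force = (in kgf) 386.5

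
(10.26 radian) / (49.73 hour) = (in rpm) 0.0005473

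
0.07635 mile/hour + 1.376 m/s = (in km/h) 5.076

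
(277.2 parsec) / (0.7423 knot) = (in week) 3.704e+13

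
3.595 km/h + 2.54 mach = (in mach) 2.543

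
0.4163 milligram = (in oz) 1.468e-05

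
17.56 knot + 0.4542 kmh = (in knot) 17.81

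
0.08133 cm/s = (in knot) 0.001581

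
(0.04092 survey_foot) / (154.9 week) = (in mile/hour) 2.978e-10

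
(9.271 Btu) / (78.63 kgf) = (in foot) 41.62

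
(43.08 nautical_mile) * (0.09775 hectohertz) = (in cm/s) 7.799e+07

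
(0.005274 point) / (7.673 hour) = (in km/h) 2.425e-10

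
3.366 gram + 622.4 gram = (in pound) 1.38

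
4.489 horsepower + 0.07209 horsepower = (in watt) 3401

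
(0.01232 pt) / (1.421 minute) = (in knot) 9.909e-08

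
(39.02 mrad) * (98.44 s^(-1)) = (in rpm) 36.68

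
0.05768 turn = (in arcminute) 1246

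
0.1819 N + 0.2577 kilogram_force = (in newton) 2.709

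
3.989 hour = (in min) 239.3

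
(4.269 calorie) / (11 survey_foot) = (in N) 5.327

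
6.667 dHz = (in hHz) 0.006667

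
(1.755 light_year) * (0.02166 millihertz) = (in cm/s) 3.596e+13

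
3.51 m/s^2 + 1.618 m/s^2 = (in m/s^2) 5.128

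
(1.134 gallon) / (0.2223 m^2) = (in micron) 1.931e+04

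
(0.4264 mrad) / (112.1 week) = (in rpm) 6.006e-11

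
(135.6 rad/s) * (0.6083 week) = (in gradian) 3.176e+09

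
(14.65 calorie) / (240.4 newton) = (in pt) 722.8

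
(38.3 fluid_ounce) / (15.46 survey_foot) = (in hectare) 2.404e-08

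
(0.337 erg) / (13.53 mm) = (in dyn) 0.2491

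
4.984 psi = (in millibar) 343.6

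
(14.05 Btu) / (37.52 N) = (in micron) 3.951e+08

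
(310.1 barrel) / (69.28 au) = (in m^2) 4.757e-12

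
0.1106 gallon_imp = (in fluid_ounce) 17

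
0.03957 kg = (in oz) 1.396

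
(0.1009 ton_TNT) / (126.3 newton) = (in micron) 3.343e+12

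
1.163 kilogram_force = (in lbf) 2.564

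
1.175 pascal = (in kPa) 0.001175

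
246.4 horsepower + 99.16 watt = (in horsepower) 246.5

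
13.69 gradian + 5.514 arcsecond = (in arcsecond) 4.436e+04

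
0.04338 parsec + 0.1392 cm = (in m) 1.339e+15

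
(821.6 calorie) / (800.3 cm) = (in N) 429.5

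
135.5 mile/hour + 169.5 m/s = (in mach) 0.6757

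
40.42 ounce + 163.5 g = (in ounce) 46.19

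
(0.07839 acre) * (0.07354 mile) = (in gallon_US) 9.918e+06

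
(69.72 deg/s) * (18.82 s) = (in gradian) 1458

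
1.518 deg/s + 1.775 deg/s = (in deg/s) 3.293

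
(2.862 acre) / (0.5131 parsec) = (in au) 4.89e-24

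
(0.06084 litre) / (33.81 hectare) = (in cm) 1.799e-08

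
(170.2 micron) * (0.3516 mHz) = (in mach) 1.757e-10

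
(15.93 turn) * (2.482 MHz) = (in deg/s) 1.423e+10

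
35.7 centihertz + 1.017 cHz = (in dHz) 3.672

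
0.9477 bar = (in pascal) 9.477e+04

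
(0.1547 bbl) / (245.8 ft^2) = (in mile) 6.693e-07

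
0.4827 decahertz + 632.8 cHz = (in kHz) 0.01115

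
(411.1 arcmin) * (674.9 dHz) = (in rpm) 77.07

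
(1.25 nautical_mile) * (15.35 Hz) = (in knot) 6.908e+04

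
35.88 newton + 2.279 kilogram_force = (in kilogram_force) 5.938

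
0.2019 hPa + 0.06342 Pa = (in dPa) 202.5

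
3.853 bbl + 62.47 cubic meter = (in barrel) 396.8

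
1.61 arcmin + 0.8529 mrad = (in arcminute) 4.542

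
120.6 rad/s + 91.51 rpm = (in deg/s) 7459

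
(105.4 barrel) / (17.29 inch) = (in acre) 0.009429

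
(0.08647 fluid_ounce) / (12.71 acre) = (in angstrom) 0.4972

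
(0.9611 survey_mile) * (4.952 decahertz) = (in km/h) 2.757e+05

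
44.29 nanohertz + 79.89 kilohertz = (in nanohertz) 7.989e+13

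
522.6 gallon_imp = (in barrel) 14.94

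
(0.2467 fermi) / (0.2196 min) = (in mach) 5.499e-20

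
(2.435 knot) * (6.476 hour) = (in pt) 8.278e+07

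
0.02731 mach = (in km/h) 33.48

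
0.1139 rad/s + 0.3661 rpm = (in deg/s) 8.723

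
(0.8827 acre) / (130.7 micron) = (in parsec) 8.857e-10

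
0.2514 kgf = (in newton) 2.465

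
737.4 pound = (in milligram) 3.345e+08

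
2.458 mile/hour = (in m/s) 1.099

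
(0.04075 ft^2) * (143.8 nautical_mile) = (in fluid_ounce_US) 3.409e+07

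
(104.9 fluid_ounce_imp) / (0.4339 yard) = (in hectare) 7.512e-07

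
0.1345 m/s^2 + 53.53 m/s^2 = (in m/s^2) 53.66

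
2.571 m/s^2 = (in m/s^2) 2.571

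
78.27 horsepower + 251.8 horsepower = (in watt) 2.461e+05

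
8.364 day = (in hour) 200.7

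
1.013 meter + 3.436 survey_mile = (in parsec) 1.792e-13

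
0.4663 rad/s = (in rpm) 4.453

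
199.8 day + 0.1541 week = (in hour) 4821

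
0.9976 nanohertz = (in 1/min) 5.986e-08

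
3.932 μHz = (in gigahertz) 3.932e-15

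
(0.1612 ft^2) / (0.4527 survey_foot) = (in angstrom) 1.085e+09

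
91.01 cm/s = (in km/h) 3.276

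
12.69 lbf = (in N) 56.45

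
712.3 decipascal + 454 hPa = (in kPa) 45.47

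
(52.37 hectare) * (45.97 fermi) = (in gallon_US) 6.36e-06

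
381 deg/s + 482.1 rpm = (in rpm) 545.6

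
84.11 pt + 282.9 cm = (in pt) 8103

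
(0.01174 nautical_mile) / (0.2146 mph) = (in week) 0.0003747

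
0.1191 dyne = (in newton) 1.191e-06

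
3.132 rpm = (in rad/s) 0.328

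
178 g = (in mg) 1.78e+05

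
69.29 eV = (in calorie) 2.653e-18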